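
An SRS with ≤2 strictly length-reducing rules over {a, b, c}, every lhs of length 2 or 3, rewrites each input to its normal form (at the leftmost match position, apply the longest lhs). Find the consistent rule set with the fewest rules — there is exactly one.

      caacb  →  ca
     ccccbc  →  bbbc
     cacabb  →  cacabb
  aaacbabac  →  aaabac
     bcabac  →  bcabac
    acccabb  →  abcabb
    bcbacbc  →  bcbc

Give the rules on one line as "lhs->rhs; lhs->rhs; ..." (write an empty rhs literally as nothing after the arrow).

  | caacb => ca
  | ccccbc => bccbc => bbbc
  | cacabb
  | aaacbabac => aaabac

acb->; cc->b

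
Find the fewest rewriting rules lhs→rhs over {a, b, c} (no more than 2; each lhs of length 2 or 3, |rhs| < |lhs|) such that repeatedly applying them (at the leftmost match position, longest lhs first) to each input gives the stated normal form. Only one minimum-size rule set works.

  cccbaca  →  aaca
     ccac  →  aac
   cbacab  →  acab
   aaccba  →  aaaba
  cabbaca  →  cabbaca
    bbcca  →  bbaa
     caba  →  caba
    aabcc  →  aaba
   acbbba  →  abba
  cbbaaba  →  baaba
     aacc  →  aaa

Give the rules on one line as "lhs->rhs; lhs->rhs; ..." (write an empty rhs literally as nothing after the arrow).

cb->; cc->a

  | cccbaca => acbaca => aaca
  | ccac => aac
  | cbacab => acab
  | aaccba => aaaba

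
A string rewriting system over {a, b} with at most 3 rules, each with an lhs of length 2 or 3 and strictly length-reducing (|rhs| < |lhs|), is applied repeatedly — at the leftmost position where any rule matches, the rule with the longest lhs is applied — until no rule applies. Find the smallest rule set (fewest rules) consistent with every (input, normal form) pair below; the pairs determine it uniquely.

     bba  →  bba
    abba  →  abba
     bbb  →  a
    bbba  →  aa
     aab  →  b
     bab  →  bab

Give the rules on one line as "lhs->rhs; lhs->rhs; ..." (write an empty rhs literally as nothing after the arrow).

aab->b; bbb->a

  | bba
  | abba
  | bbb => a
  | bbba => aa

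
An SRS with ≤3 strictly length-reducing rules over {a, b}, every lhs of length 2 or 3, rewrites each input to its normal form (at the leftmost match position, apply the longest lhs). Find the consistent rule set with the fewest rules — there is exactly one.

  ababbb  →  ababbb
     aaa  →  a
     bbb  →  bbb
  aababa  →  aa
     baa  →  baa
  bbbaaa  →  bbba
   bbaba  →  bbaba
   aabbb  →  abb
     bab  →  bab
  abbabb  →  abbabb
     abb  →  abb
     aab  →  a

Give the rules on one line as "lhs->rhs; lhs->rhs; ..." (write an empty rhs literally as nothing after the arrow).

  | ababbb
  | aaa => a
  | bbb
  | aababa => aaba => aa

aaa->a; aab->a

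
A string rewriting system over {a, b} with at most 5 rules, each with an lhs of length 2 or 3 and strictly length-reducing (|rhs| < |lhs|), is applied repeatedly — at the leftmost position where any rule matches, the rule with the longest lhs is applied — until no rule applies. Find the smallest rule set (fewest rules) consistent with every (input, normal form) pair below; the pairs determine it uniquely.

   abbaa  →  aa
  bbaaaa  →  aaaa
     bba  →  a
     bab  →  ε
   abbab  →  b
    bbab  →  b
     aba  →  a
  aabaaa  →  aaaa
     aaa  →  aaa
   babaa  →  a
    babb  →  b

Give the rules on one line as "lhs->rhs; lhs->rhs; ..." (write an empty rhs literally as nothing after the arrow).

ab->b; aba->a; baa->a; bb->

  | abbaa => bbaa => aa
  | bbaaaa => aaaa
  | bba => a
  | bab => bb => ε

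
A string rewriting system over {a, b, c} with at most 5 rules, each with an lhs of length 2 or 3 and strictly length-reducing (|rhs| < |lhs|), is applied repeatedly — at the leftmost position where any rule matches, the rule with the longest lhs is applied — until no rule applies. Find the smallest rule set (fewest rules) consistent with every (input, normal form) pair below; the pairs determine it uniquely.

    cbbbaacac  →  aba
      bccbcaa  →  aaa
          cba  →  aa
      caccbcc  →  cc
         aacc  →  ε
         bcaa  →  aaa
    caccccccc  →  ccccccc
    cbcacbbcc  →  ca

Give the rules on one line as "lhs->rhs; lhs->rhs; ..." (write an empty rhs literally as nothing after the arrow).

  | cbbbaacac => abbaacac => abbacc => abbc => aba
  | bccbcaa => acbcaa => bcaa => aaa
  | cba => aa
  | caccbcc => ccbcc => cacc => cc

ac->; aca->c; bc->a; cb->a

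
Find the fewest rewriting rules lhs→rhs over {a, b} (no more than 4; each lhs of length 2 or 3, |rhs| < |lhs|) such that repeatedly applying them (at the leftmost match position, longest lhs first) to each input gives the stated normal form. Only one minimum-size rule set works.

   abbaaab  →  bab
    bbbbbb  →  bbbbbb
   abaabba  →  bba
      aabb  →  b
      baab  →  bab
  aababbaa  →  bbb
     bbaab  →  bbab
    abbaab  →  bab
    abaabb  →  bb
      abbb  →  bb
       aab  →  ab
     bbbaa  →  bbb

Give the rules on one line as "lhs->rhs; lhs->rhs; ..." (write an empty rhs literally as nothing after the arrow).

aa->; aab->ab; aba->b; abb->b

  | abbaaab => baaab => bab
  | bbbbbb
  | abaabba => babba => bba
  | aabb => abb => b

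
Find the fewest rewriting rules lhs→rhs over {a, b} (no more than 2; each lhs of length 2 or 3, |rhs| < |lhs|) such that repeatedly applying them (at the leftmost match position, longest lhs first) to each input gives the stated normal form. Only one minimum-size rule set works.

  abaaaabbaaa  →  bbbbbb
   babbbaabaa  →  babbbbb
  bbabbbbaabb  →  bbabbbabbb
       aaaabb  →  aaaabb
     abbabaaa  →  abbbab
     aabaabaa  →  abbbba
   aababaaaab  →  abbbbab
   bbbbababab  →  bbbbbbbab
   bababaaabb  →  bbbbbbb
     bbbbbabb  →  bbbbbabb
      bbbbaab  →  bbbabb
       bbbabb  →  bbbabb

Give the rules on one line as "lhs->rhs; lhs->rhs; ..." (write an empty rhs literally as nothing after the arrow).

aba->bb; baa->ab

  | abaaaabbaaa => bbaaabbaaa => bababbaaa => bbbbbaaa => bbbbaba => bbbbbb
  | babbbaabaa => babbabbaa => babbabab => babbbbb
  | bbabbbbaabb => bbabbbabbb
  | aaaabb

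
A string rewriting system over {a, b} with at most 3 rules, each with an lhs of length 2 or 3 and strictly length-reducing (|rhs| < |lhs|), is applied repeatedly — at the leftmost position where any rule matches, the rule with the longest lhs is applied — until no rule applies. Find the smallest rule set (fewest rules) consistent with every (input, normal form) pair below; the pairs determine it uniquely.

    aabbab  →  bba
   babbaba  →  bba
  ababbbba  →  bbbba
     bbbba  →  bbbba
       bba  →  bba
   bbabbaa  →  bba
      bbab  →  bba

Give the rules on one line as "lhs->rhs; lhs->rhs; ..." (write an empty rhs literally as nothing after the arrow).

  | aabbab => bbab => bba
  | babbaba => bababa => baaba => bba
  | ababbbba => aabbbba => bbbba
  | bbbba

aa->; ab->a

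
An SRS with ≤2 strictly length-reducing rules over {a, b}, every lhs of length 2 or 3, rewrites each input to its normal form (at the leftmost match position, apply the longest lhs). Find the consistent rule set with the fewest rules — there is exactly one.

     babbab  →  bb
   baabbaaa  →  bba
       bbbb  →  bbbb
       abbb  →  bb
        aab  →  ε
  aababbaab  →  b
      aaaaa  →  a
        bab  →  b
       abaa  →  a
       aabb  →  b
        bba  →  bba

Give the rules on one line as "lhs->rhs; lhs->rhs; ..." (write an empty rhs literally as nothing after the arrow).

  | babbab => bbab => bb
  | baabbaaa => babbaaa => bbaaa => bbaa => bba
  | bbbb
  | abbb => bb

aa->a; ab->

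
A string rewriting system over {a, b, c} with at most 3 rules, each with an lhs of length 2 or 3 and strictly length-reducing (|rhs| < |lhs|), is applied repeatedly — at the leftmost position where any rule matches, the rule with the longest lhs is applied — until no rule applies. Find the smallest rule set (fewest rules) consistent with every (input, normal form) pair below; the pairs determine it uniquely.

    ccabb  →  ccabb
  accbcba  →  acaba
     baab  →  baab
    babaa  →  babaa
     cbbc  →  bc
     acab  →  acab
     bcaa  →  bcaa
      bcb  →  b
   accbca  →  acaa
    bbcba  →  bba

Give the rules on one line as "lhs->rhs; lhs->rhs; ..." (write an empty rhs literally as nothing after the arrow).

cb->; cbc->a

  | ccabb
  | accbcba => acaba
  | baab
  | babaa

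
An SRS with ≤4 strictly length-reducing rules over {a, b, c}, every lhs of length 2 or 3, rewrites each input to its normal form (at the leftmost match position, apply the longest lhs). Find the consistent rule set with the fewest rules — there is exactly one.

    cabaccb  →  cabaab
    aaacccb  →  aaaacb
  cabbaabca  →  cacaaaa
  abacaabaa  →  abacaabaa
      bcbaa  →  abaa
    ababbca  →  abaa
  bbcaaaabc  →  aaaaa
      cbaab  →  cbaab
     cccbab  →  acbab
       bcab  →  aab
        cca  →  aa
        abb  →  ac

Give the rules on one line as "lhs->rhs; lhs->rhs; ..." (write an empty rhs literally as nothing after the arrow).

  | cabaccb => cabaab
  | aaacccb => aaaacb
  | cabbaabca => cacaabca => cacaaaa
  | abacaabaa

bb->c; bbc->; bc->a; cc->a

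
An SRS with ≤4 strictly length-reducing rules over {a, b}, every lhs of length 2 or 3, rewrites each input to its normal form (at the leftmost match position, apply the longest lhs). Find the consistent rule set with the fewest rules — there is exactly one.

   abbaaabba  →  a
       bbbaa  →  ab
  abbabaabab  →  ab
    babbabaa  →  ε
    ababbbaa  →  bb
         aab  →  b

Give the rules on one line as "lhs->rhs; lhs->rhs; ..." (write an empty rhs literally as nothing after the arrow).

  | abbaaabba => abbabba => ababa => aaa => a
  | bbbaa => abaa => ab
  | abbabaabab => abaaabab => ababab => aaab => ab
  | babbabaa => ababaa => aaaa => aa => ε

aa->; bab->a; bbb->ab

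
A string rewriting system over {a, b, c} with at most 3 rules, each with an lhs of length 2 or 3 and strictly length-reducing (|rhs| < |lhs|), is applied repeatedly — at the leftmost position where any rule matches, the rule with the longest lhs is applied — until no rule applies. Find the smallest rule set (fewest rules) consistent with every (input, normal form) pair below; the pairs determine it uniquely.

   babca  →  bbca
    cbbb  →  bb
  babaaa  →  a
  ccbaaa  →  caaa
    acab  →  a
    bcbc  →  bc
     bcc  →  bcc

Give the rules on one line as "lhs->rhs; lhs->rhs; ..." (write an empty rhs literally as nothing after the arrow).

  | babca => bbca
  | cbbb => bb
  | babaaa => bbaaa => baa => a
  | ccbaaa => caaa

ab->b; baa->a; cb->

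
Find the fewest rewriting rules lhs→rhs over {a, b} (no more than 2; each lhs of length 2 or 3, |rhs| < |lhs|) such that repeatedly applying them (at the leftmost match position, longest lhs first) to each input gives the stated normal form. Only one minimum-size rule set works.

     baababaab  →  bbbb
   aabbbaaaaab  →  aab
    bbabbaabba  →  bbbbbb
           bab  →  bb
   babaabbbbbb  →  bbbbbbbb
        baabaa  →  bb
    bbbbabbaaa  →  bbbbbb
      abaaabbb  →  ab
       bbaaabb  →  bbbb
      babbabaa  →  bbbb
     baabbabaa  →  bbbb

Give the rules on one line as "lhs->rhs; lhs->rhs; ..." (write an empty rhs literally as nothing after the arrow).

abb->ab; ba->b

  | baababaab => bababaab => bbabaab => bbbaab => bbbab => bbbb
  | aabbbaaaaab => aabbaaaaab => aabaaaaab => aabaaaab => aabaaab => aabaab => aabab => aabb => aab
  | bbabbaabba => bbbbaabba => bbbbabba => bbbbbba => bbbbbb
  | bab => bb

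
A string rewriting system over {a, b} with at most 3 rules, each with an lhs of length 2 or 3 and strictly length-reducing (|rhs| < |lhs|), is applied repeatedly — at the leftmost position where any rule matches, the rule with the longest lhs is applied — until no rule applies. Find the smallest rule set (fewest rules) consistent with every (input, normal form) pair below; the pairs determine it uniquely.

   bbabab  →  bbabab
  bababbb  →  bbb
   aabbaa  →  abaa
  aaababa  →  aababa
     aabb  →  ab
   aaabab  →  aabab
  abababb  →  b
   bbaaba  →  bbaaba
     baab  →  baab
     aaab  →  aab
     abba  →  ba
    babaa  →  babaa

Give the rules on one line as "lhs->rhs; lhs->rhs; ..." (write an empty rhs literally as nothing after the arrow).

aaa->aa; abb->b

  | bbabab
  | bababbb => babbb => bbb
  | aabbaa => abaa
  | aaababa => aababa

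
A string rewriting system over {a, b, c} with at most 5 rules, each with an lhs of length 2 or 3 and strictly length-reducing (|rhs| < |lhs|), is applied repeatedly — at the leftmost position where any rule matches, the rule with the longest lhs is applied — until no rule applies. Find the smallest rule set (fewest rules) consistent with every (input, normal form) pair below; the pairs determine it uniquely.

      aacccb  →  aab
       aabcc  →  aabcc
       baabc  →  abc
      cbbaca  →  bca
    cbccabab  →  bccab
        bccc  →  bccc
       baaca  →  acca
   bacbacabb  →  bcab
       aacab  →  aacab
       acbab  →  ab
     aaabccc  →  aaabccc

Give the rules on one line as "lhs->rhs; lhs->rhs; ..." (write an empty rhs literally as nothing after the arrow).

ba->b; baa->ac; bb->b; cb->b

  | aacccb => aaccb => aacb => aab
  | aabcc
  | baabc => acbc => abc
  | cbbaca => bbaca => baca => bca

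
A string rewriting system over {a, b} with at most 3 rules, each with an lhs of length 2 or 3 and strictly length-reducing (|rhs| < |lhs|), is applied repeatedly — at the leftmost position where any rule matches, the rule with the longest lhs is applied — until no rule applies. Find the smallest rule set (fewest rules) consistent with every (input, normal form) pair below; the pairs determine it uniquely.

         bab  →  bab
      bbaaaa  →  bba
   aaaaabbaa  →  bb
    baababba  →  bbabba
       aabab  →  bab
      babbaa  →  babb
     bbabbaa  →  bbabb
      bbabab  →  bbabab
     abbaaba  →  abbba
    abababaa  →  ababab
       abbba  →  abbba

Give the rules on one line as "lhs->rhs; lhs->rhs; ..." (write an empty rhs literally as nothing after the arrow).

  | bab
  | bbaaaa => bba
  | aaaaabbaa => aabbaa => bbaa => bb
  | baababba => bbabba

aa->; aaa->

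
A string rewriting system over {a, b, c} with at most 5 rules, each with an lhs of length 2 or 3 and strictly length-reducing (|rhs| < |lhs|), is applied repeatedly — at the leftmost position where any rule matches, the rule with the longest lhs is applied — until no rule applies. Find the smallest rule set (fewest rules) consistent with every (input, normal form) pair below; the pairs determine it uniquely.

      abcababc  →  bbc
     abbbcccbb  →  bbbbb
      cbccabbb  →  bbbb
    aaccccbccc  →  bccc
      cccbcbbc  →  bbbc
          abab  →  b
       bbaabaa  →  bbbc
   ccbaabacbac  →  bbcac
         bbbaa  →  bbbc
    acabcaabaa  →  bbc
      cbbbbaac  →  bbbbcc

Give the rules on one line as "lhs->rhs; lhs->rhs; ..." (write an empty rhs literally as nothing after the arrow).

  | abcababc => bcababc => bccabc => bccbc => bcbc => bbc
  | abbbcccbb => bbbcccbb => bbbccbb => bbbcbb => bbbbb
  | cbccabbb => bccabbb => bccbbb => bcbbb => bbbb
  | aaccccbccc => cccccbccc => ccccbccc => cccbccc => ccbccc => cbccc => bccc

aa->c; ab->b; aba->ca; cb->b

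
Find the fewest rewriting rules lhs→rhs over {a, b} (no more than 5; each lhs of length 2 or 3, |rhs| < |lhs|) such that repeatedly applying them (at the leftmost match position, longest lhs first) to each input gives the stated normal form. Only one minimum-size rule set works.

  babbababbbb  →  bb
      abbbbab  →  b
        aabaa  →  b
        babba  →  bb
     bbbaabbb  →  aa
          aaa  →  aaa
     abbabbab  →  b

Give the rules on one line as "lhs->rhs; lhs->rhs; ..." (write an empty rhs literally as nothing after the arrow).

ab->b; ba->b; bab->b; bbb->aa

  | babbababbbb => bbababbbb => bbabbbb => bbbbb => aabb => abb => bb
  | abbbbab => bbbbab => aabab => abab => bab => b
  | aabaa => abaa => baa => ba => b
  | babba => bba => bb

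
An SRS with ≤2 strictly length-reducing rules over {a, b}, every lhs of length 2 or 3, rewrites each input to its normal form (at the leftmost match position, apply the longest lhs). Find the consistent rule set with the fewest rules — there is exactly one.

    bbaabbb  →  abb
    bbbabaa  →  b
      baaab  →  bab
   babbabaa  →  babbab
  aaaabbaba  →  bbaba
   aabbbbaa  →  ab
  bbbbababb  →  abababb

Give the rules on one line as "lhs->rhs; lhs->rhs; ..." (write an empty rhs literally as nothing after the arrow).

  | bbaabbb => bbbbb => abb
  | bbbabaa => aabaa => baa => b
  | baaab => bab
  | babbabaa => babbab

aa->; bbb->a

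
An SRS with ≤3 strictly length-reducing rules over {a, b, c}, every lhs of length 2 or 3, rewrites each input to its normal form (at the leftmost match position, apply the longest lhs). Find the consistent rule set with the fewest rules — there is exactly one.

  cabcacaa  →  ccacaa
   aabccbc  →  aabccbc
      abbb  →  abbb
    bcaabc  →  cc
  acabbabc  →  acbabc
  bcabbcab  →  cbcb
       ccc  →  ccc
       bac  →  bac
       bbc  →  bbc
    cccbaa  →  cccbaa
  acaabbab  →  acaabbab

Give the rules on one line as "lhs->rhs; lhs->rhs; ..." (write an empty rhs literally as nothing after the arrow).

  | cabcacaa => ccacaa
  | aabccbc
  | abbb
  | bcaabc => cabc => cc

bca->c; cab->c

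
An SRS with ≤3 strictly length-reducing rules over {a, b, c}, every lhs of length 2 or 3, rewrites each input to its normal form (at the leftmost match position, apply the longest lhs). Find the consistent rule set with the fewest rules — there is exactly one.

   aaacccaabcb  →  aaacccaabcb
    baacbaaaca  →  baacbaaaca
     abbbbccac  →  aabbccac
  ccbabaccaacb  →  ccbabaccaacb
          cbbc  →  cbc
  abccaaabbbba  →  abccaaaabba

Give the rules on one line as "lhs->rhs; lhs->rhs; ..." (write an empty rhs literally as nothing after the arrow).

  | aaacccaabcb
  | baacbaaaca
  | abbbbccac => aabbccac
  | ccbabaccaacb

bbb->ab; cbb->cb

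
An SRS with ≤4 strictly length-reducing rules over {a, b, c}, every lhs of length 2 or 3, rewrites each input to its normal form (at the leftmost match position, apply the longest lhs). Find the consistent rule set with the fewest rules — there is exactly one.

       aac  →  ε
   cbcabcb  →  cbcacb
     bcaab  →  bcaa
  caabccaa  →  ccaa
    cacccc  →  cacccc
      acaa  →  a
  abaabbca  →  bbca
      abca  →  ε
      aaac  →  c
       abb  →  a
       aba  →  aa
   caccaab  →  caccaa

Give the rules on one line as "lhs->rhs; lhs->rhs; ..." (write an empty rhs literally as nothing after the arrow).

  | aac => ε
  | cbcabcb => cbcacb
  | bcaab => bcaa
  | caabccaa => caaccaa => ccaa

aaa->; aac->; ab->a; aca->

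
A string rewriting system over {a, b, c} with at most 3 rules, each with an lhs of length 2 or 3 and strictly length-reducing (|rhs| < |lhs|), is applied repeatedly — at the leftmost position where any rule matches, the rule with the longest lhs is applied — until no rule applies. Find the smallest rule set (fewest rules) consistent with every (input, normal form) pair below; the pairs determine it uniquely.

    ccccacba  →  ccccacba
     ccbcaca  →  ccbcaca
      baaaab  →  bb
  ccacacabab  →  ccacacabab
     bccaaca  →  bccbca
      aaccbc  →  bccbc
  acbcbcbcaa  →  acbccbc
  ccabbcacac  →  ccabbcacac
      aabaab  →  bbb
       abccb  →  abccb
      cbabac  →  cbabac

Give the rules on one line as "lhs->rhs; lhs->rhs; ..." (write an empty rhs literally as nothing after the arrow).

  | ccccacba
  | ccbcaca
  | baaaab => baab => bb
  | ccacacabab

aa->b; baa->b; bcb->bc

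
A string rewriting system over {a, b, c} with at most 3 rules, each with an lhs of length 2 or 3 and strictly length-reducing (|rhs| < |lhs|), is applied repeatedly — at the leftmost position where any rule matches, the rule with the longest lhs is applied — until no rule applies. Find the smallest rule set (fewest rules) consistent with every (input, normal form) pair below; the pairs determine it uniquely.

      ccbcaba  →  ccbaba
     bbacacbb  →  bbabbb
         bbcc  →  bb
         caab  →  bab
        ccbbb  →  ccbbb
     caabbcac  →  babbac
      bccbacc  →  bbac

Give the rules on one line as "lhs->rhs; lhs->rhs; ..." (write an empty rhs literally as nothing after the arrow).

  | ccbcaba => ccbaba
  | bbacacbb => bbabcbb => bbabbb
  | bbcc => bbc => bb
  | caab => bab

acc->ac; bc->b; ca->b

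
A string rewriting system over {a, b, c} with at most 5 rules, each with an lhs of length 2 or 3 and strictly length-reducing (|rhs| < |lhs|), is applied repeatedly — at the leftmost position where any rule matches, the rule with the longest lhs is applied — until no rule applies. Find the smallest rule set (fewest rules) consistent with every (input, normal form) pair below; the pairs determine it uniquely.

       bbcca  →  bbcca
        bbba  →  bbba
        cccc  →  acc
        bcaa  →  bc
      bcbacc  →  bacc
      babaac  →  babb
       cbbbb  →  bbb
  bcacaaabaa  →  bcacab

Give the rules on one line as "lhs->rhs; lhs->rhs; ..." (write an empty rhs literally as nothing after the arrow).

  | bbcca
  | bbba
  | cccc => acc
  | bcaa => bc

aa->; aac->b; cb->; ccc->ac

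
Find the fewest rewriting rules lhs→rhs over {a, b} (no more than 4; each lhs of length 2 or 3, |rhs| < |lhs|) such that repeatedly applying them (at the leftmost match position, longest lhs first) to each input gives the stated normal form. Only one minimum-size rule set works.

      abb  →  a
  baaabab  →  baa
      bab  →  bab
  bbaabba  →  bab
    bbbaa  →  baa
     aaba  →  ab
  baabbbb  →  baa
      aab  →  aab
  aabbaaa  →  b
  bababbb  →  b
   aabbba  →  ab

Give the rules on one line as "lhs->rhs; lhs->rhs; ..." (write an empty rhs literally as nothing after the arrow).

aba->b; bb->; bba->b

  | abb => a
  | baaabab => baabb => baa
  | bab
  | bbaabba => babba => bab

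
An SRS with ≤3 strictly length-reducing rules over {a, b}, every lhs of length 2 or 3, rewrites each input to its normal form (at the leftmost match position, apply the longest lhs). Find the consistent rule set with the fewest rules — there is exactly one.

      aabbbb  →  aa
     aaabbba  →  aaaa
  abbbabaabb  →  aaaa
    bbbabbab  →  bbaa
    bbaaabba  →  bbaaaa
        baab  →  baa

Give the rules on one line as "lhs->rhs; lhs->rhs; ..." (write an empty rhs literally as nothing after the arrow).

  | aabbbb => aabbb => aabb => aab => aa
  | aaabbba => aaabba => aaaba => aaaa
  | abbbabaabb => abbabaabb => ababaabb => aabaabb => aaaabb => aaaab => aaaa
  | bbbabbab => bbabbab => bbabab => bbaab => bbaa

ab->a; bbb->bb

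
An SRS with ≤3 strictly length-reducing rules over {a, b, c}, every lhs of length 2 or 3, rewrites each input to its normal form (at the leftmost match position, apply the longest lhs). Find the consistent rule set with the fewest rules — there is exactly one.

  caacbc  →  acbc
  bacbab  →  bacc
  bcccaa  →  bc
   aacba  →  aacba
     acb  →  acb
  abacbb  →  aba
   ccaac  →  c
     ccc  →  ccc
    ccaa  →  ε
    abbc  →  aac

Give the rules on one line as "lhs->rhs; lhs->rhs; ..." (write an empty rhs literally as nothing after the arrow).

bab->c; bb->a; ca->

  | caacbc => acbc
  | bacbab => bacc
  | bcccaa => bcca => bc
  | aacba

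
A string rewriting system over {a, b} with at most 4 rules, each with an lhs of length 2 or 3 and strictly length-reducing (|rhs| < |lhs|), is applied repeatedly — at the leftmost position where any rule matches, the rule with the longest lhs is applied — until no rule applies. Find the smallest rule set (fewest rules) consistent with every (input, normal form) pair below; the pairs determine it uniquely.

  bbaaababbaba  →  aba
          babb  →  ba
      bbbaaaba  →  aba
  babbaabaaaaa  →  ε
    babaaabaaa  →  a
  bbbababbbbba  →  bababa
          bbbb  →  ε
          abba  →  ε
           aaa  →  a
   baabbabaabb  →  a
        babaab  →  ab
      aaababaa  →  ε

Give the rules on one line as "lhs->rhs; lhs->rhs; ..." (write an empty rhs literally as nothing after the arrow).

aa->; baa->aa; bb->

  | bbaaababbaba => aaababbaba => ababbaba => abaaba => aaaba => aba
  | babb => ba
  | bbbaaaba => baaaba => aaaba => aba
  | babbaabaaaaa => baaabaaaaa => aaabaaaaa => abaaaaa => aaaaaa => aaaa => aa => ε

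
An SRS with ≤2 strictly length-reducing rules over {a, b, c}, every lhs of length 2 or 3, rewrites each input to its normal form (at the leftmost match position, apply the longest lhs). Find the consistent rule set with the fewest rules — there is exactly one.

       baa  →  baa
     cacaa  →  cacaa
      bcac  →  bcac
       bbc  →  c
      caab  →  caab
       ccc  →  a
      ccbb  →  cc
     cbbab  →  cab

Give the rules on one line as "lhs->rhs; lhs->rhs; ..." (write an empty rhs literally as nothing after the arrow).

  | baa
  | cacaa
  | bcac
  | bbc => c

bb->; ccc->a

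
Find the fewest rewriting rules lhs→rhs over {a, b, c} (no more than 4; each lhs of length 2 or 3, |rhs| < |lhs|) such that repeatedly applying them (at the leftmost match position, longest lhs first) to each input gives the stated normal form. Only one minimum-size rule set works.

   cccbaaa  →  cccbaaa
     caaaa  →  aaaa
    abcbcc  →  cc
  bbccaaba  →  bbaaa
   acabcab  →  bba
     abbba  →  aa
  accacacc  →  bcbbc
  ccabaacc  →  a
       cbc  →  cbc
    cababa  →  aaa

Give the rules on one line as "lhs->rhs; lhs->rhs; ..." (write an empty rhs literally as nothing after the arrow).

ab->a; ac->b; acb->; caa->aa

  | cccbaaa
  | caaaa => aaaa
  | abcbcc => acbcc => cc
  | bbccaaba => bbcaaba => bbaaba => bbaaa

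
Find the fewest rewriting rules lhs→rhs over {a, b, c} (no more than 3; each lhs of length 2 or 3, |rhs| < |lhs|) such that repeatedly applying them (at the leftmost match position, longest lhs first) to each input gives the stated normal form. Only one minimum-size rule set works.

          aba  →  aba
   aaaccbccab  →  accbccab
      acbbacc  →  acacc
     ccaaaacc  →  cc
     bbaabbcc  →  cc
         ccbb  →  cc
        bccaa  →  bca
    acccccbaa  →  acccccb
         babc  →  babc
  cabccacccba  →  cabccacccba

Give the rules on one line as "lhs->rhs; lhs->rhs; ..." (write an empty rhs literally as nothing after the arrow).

aa->; bb->; caa->a

  | aba
  | aaaccbccab => accbccab
  | acbbacc => acacc
  | ccaaaacc => caaacc => aacc => cc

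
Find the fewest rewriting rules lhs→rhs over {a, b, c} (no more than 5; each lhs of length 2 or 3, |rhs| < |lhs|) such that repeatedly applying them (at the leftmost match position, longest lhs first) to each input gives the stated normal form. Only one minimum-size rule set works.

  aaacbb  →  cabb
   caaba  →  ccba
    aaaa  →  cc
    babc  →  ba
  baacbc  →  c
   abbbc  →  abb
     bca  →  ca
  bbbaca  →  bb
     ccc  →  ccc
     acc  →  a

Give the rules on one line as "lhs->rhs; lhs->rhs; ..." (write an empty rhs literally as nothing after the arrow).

  | aaacbb => cacbb => cabb
  | caaba => ccba
  | aaaa => caa => cc
  | babc => ba

aa->c; ac->a; bc->; bca->ca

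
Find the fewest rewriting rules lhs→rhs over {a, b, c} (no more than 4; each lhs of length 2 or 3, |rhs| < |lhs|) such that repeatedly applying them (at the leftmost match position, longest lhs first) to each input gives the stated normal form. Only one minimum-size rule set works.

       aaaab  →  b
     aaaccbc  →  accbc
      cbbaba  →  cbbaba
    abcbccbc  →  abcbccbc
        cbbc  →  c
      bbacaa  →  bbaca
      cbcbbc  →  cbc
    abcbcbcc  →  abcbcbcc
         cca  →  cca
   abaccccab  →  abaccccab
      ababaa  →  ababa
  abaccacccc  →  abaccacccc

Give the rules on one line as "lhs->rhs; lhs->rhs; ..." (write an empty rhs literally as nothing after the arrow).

aa->a; aab->b; bbc->

  | aaaab => aaab => aab => b
  | aaaccbc => aaccbc => accbc
  | cbbaba
  | abcbccbc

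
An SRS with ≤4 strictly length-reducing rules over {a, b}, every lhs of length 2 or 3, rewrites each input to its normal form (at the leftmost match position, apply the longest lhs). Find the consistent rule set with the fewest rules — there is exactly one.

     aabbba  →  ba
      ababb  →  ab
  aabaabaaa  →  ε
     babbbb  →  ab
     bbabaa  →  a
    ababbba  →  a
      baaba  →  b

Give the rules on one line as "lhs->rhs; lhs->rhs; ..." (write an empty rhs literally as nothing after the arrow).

aaa->b; aab->ba; abb->; bb->a

  | aabbba => babba => ba
  | ababb => ab
  | aabaabaaa => baaabaaa => bbbaaa => abaaa => abb => ε
  | babbbb => bbb => ab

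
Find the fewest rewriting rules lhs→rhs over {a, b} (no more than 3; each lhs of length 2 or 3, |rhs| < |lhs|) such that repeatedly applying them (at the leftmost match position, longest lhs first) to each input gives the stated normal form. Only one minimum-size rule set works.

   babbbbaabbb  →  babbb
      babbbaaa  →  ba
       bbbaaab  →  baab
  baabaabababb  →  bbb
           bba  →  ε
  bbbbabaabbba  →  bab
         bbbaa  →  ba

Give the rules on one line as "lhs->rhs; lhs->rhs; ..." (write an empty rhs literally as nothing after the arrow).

aba->; bba->

  | babbbbaabbb => babbabbb => babbb
  | babbbaaa => babaa => ba
  | bbbaaab => baab
  | baabaabababb => baabababb => bababb => bbb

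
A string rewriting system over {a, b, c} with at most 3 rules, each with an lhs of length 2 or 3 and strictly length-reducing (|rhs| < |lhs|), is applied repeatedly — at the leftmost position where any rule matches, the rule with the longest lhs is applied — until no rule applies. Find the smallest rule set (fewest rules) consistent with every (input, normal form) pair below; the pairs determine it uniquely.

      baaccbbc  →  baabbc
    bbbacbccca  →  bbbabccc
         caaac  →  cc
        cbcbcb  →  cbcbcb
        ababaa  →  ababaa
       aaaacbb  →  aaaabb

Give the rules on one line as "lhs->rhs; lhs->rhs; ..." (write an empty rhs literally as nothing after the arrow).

  | baaccbbc => baacbbc => baabbc
  | bbbacbccca => bbbabccca => bbbabccc
  | caaac => caac => cac => cc
  | cbcbcb

ac->a; ca->c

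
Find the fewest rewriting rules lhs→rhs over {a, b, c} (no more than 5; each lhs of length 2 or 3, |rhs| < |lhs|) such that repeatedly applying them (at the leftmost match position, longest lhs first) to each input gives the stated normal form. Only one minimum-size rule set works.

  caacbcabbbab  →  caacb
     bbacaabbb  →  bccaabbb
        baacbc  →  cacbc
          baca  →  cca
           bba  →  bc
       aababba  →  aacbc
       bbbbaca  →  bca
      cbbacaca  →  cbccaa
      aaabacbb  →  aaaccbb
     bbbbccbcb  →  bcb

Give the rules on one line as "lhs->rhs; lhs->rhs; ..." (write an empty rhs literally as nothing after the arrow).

aca->aa; ba->c; bbc->; cab->

  | caacbcabbbab => caacbbbab => caacbbcb => caacb
  | bbacaabbb => bccaabbb
  | baacbc => cacbc
  | baca => cca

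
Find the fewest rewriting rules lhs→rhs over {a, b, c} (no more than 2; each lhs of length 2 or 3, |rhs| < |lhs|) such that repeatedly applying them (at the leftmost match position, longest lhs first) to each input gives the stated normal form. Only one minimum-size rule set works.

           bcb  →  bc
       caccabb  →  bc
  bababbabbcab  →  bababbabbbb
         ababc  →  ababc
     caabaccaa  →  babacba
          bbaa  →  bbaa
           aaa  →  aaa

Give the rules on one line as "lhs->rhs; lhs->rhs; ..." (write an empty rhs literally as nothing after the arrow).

bcb->bc; ca->b

  | bcb => bc
  | caccabb => bccabb => bcbbb => bcbb => bcb => bc
  | bababbabbcab => bababbabbbb
  | ababc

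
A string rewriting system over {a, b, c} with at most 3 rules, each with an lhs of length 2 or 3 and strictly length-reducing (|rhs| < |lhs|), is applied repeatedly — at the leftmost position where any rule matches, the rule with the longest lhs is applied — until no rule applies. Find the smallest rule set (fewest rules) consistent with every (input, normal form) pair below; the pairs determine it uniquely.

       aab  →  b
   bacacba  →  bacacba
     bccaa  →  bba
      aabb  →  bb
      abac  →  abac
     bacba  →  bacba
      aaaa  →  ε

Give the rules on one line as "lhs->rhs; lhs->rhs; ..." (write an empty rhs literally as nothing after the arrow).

aa->; cca->b

  | aab => b
  | bacacba
  | bccaa => bba
  | aabb => bb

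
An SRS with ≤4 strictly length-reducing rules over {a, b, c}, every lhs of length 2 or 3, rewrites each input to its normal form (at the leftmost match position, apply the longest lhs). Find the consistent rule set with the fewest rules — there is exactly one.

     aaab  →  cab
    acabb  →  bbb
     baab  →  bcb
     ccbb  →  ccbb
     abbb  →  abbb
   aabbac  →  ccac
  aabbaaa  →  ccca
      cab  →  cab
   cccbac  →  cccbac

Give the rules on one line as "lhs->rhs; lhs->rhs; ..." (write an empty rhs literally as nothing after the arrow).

aa->c; aca->b; bba->ca

  | aaab => cab
  | acabb => bbb
  | baab => bcb
  | ccbb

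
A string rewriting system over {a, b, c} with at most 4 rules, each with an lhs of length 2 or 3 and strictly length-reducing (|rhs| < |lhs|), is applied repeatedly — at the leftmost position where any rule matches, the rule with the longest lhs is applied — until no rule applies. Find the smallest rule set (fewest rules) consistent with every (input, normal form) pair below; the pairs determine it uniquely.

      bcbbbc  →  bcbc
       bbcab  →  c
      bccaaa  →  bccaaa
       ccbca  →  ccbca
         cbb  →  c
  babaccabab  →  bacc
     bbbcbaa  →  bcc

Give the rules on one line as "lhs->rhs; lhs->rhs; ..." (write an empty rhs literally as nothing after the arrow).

  | bcbbbc => bcbc
  | bbcab => cab => c
  | bccaaa
  | ccbca

ab->; baa->c; bb->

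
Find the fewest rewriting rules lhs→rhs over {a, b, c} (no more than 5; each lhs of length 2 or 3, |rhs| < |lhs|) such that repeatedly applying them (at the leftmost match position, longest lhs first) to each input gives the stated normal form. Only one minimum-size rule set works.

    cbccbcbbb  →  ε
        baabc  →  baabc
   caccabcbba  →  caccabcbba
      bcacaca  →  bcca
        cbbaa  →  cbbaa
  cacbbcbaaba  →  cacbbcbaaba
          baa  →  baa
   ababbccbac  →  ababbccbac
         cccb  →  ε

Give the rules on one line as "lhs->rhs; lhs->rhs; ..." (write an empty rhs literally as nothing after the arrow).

  | cbccbcbbb => cbcbbb => bbb => ε
  | baabc
  | caccabcbba
  | bcacaca => bcca

aca->; bbb->; cbc->; ccc->bb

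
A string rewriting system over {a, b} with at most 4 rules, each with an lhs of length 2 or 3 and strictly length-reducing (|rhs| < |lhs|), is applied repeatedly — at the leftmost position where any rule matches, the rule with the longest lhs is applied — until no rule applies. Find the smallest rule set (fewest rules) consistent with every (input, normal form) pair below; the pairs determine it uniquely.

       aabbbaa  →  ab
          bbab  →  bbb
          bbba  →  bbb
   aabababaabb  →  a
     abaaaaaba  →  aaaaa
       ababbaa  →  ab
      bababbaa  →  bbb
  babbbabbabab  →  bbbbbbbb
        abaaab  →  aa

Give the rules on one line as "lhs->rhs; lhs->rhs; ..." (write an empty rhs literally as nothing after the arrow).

aab->a; aba->a; ba->b; baa->

  | aabbbaa => abbaa => ab
  | bbab => bbb
  | bbba => bbb
  | aabababaabb => aababaabb => aabaabb => aaabb => aab => a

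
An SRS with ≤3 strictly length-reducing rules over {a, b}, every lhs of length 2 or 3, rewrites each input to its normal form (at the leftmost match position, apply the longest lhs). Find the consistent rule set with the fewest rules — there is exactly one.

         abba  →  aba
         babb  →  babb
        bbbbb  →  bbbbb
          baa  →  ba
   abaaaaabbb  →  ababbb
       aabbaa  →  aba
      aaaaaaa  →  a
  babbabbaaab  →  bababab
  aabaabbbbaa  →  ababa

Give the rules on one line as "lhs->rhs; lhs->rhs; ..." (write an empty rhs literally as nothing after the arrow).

  | abba => aba
  | babb
  | bbbbb
  | baa => ba

aa->a; bba->ba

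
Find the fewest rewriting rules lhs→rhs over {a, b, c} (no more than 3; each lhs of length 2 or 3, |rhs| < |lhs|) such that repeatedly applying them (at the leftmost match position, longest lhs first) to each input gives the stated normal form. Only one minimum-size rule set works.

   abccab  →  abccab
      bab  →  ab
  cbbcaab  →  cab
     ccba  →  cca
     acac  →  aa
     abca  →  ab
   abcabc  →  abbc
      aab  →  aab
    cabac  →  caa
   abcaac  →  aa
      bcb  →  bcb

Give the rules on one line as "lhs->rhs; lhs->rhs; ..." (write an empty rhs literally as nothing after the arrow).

  | abccab
  | bab => ab
  | cbbcaab => cbbab => cbab => cab
  | ccba => cca

ac->a; ba->a; bca->b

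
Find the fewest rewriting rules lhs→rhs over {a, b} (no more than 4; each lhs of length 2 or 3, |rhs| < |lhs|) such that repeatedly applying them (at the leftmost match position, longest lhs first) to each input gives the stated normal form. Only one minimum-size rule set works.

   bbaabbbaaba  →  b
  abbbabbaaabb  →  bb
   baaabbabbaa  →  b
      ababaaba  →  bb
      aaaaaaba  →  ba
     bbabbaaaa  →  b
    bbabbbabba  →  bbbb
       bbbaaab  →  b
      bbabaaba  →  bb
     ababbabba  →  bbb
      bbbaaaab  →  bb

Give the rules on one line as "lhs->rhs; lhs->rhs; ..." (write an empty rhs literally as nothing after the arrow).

  | bbaabbbaaba => babbbaaba => bbbaaba => bbaba => bba => b
  | abbbabbaaabb => bbabbaaabb => bbbaaabb => bbaabb => babb => bb
  | baaabbabbaa => babbabbaa => bbabbaa => bbbaa => bba => b
  | ababaaba => bbaaba => baba => bb

aa->; ab->; aba->b; bba->b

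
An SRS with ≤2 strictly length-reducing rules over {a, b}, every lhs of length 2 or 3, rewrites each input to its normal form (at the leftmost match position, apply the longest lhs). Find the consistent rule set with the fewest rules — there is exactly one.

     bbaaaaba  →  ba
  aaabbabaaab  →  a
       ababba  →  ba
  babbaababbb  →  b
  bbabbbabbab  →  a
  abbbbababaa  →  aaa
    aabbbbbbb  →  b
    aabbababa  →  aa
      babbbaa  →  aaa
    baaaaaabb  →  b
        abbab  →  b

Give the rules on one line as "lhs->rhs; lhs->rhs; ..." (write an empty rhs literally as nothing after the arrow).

ab->b; bb->a

  | bbaaaaba => aaaaaba => aaaaba => aaaba => aaba => aba => ba
  | aaabbabaaab => aabbabaaab => abbabaaab => bbabaaab => aabaaab => abaaab => baaab => baab => bab => bb => a
  | ababba => babba => bbba => aba => ba
  | babbaababbb => bbbaababbb => abaababbb => baababbb => bababbb => bbabbb => aabbb => abbb => bbb => ab => b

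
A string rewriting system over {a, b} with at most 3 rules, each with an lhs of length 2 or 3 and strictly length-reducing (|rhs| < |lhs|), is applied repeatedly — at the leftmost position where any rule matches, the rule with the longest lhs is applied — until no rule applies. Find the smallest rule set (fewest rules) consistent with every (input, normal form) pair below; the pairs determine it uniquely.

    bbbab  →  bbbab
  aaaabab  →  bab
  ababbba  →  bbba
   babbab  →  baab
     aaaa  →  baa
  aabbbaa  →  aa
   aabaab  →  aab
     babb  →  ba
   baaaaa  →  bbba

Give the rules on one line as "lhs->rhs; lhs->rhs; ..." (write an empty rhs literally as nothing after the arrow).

aaa->ba; aba->; abb->a

  | bbbab
  | aaaabab => baabab => bab
  | ababbba => bbba
  | babbab => baab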